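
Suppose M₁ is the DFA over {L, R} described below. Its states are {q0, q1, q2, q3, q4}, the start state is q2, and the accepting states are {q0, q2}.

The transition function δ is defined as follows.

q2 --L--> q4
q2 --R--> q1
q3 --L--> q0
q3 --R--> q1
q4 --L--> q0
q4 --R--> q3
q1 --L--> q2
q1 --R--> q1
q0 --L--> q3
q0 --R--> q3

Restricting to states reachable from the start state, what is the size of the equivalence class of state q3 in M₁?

All states are reachable from the start state.
Initial partition by acceptance: {q0,q2} | {q1,q3,q4}.
The partition is now stable with 2 blocks: {q0,q2} | {q1,q3,q4}.
State q3 belongs to the block {q1,q3,q4}, which has 3 states.

3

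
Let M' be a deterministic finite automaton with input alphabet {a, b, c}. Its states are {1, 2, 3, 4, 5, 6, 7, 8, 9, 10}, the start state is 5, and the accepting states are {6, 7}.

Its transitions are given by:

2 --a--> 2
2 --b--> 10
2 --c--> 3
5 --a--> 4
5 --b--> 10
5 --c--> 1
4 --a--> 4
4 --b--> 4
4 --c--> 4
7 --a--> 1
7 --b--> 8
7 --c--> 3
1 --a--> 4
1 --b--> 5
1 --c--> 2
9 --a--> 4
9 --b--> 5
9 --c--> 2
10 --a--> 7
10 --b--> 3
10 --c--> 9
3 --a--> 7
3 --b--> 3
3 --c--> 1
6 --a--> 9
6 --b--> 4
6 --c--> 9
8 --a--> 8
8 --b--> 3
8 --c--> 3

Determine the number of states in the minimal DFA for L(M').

6

Reachable states from the start: {1,2,3,4,5,7,8,9,10}. Unreachable: {6} — drop them.
Initial partition by acceptance: {7} | {1,2,3,4,5,8,9,10}.
On input a, block {1,2,3,4,5,8,9,10} splits into {1,2,4,5,8,9} and {3,10}.
Split {1,2,4,5,8,9} by δ(·,b) → {1,4,9} and {2,5,8}.
Split {1,4,9} by δ(·,b) → {1,9} and {4}.
Split {2,5,8} by δ(·,a) → {2,8} and {5}.
Stable partition: {7} | {1,9} | {3,10} | {2,8} | {4} | {5} — 6 equivalence classes.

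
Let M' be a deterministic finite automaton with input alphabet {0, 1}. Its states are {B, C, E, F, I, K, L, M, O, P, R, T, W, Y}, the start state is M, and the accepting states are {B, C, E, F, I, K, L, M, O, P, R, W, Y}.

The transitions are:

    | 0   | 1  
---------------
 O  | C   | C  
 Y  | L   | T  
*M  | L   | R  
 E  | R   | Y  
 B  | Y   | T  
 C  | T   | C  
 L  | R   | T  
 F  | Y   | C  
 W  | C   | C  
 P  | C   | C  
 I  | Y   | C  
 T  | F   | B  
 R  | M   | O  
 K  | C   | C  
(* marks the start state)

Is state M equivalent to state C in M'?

Reachable states from the start: {B,C,F,L,M,O,R,T,Y}. Unreachable: {E,I,K,P,W} — drop them.
Initial partition by acceptance: {B,C,F,L,M,O,R,Y} | {T}.
On input 0, block {B,C,F,L,M,O,R,Y} splits into {B,F,L,M,O,R,Y} and {C}.
Split {B,F,L,M,O,R,Y} by δ(·,0) → {B,F,L,M,R,Y} and {O}.
Refine {B,F,L,M,R,Y} on symbol 1: members go to different blocks, giving {B,L,Y} and {F} and {M} and {R}.
On input 0, block {B,L,Y} splits into {B,Y} and {L}.
Refine {B,Y} on symbol 0: members go to different blocks, giving {B} and {Y}.
The partition is now stable with 9 blocks: {B} | {T} | {C} | {O} | {F} | {M} | {R} | {L} | {Y}.
M and C end up in different blocks, so they are distinguishable. For instance, the string '0' is accepted from only M.

No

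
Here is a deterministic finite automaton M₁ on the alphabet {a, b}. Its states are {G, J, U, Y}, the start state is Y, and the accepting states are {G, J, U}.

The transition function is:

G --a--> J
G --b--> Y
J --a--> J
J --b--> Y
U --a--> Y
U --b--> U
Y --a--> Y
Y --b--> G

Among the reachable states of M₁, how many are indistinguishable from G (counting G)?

States {U} cannot be reached from the start state, so discard them.
Start with accepting vs non-accepting: {G,J} | {Y}.
Stable partition: {G,J} | {Y} — 2 equivalence classes.
The equivalence class containing G is {G,J}, of size 2.

2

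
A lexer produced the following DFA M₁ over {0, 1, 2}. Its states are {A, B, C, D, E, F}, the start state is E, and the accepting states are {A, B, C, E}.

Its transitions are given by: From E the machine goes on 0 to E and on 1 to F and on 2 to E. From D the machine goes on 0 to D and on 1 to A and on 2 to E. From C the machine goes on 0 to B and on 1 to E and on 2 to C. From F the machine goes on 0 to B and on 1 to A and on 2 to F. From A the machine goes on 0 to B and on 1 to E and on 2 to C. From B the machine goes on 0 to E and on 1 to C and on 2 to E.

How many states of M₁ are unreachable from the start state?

No path from E leads to D; the other 5 states are all reachable.

1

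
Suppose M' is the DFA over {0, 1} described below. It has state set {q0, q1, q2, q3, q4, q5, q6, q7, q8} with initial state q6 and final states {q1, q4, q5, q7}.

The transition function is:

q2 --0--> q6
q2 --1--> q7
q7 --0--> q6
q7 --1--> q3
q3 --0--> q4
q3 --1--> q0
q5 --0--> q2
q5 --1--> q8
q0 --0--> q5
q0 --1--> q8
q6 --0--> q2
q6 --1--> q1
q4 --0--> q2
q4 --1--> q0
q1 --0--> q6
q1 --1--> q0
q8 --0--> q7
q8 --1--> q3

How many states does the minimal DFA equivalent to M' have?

3

P0 = {q1,q4,q5,q7} | {q0,q2,q3,q6,q8}.
Split {q0,q2,q3,q6,q8} by δ(·,0) → {q0,q3,q8} and {q2,q6}.
The partition is now stable with 3 blocks: {q1,q4,q5,q7} | {q0,q3,q8} | {q2,q6}.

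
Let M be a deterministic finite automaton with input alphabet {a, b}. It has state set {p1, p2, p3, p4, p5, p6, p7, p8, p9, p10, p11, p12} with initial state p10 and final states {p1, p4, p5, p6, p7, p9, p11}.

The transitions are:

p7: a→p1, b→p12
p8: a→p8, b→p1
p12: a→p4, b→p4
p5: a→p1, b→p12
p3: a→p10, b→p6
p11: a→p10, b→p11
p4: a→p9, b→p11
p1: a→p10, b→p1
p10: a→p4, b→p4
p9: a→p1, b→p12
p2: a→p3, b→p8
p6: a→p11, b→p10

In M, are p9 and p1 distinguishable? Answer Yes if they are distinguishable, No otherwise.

Reachable states from the start: {p1,p4,p9,p10,p11,p12}. Unreachable: {p2,p3,p5,p6,p7,p8} — drop them.
P0 = {p1,p4,p9,p11} | {p10,p12}.
Split {p1,p4,p9,p11} by δ(·,a) → {p1,p11} and {p4,p9}.
On input a, block {p4,p9} splits into {p4} and {p9}.
No further refinement is possible. Final partition (4 blocks): {p1,p11} | {p10,p12} | {p4} | {p9}.
p9 and p1 end up in different blocks, so they are distinguishable. For instance, the string 'a' is accepted from only p9.

Yes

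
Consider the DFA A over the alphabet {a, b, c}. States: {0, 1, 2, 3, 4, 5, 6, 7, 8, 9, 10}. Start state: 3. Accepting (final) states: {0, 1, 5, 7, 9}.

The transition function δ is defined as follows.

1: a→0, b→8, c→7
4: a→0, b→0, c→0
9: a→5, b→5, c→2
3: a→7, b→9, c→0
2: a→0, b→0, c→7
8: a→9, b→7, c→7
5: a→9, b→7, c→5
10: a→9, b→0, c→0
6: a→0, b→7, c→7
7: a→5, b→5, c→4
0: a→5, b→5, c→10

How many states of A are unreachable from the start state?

3

No path from 3 leads to 1, 6, 8; the other 8 states are all reachable.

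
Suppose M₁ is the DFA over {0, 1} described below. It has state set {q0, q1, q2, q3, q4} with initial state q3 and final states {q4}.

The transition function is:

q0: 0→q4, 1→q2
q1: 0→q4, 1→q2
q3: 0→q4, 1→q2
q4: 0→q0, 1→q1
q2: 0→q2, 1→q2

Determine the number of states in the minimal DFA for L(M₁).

Start with accepting vs non-accepting: {q4} | {q0,q1,q2,q3}.
On input 0, block {q0,q1,q2,q3} splits into {q0,q1,q3} and {q2}.
No further refinement is possible. Final partition (3 blocks): {q4} | {q0,q1,q3} | {q2}.

3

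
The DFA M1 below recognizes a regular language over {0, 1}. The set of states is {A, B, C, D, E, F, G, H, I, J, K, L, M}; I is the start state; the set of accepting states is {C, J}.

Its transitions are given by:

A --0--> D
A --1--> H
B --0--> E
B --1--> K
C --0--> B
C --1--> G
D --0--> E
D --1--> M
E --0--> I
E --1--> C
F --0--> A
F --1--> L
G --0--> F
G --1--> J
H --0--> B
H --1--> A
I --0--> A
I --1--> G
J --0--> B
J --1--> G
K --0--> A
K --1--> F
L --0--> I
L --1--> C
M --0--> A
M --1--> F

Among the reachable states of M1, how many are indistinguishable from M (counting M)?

Every state is reachable, so we keep all 13.
P0 = {C,J} | {A,B,D,E,F,G,H,I,K,L,M}.
Split {A,B,D,E,F,G,H,I,K,L,M} by δ(·,1) → {A,B,D,F,H,I,K,M} and {E,G,L}.
Split {A,B,D,F,H,I,K,M} by δ(·,0) → {A,F,H,I,K,M} and {B,D}.
Split {A,F,H,I,K,M} by δ(·,0) → {F,I,K,M} and {A,H}.
Split {F,I,K,M} by δ(·,1) → {F,I} and {K,M}.
The partition is now stable with 6 blocks: {C,J} | {F,I} | {E,G,L} | {B,D} | {A,H} | {K,M}.
The equivalence class containing M is {K,M}, of size 2.

2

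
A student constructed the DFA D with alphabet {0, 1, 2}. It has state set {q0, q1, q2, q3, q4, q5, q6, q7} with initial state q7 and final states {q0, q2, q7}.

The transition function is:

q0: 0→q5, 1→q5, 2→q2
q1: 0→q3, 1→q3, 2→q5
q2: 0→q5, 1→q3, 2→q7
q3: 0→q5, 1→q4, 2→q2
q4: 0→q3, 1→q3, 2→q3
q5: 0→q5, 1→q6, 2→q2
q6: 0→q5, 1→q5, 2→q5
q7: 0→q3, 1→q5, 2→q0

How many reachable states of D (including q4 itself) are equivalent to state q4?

2

Reachable states from the start: {q0,q2,q3,q4,q5,q6,q7}. Unreachable: {q1} — drop them.
P0 = {q0,q2,q7} | {q3,q4,q5,q6}.
On input 2, block {q3,q4,q5,q6} splits into {q3,q5} and {q4,q6}.
Stable partition: {q0,q2,q7} | {q3,q5} | {q4,q6} — 3 equivalence classes.
The equivalence class containing q4 is {q4,q6}, of size 2.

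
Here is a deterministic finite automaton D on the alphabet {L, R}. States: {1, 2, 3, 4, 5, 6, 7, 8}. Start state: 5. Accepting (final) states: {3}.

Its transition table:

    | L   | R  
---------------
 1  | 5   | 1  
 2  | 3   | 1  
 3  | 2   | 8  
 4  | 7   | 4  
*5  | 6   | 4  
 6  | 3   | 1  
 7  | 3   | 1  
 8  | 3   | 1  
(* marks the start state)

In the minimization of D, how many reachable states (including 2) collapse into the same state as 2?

P0 = {3} | {1,2,4,5,6,7,8}.
On input L, block {1,2,4,5,6,7,8} splits into {2,6,7,8} and {1,4,5}.
Refine {1,4,5} on symbol L: members go to different blocks, giving {4,5} and {1}.
Stable partition: {3} | {2,6,7,8} | {4,5} | {1} — 4 equivalence classes.
The equivalence class containing 2 is {2,6,7,8}, of size 4.

4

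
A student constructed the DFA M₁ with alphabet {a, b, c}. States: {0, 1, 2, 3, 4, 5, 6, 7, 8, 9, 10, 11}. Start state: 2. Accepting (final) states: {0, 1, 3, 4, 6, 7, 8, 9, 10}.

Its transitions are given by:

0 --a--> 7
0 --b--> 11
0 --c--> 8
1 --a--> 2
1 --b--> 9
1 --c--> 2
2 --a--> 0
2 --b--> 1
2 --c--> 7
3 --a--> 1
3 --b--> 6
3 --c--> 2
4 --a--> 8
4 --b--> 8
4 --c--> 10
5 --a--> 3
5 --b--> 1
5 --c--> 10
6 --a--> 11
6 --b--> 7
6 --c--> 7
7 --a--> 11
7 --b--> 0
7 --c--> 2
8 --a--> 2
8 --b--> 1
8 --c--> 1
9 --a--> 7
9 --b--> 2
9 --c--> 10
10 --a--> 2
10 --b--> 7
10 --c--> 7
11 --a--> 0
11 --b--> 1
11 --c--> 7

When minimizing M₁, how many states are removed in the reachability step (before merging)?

4

BFS from 2 reaches {0, 1, 2, 7, 8, 9, 10, 11}; the 4 state(s) 3, 4, 5, 6 are never visited.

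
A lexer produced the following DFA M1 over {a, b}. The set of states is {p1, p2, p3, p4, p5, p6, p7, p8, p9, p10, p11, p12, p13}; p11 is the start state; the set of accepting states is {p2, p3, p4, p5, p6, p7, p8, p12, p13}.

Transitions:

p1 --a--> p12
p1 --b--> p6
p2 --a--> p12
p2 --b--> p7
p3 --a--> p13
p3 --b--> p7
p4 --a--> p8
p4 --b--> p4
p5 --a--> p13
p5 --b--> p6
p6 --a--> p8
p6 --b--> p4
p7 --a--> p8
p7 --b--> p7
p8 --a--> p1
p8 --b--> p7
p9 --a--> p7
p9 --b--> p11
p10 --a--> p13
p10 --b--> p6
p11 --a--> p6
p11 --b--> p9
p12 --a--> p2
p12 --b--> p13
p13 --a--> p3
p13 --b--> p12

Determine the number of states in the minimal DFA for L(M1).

First remove the unreachable states {p5,p10}; 11 states remain.
P0 = {p2,p3,p4,p6,p7,p8,p12,p13} | {p1,p9,p11}.
On input a, block {p2,p3,p4,p6,p7,p8,p12,p13} splits into {p2,p3,p4,p6,p7,p12,p13} and {p8}.
Split {p2,p3,p4,p6,p7,p12,p13} by δ(·,a) → {p2,p3,p12,p13} and {p4,p6,p7}.
Split {p2,p3,p12,p13} by δ(·,b) → {p2,p3} and {p12,p13}.
On input a, block {p1,p9,p11} splits into {p9,p11} and {p1}.
Stable partition: {p2,p3} | {p9,p11} | {p8} | {p4,p6,p7} | {p12,p13} | {p1} — 6 equivalence classes.

6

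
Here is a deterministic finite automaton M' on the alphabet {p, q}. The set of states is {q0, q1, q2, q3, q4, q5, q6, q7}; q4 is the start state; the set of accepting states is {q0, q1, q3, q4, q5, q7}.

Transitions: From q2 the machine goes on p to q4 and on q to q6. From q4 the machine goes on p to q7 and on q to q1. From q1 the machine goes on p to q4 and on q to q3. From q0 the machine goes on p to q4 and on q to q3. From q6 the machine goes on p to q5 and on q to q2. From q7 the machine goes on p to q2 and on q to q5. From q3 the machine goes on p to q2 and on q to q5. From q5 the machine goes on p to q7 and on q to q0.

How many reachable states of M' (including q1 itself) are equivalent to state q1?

2

Every state is reachable, so we keep all 8.
P0 = {q0,q1,q3,q4,q5,q7} | {q2,q6}.
On input p, block {q0,q1,q3,q4,q5,q7} splits into {q0,q1,q4,q5} and {q3,q7}.
Split {q0,q1,q4,q5} by δ(·,p) → {q0,q1} and {q4,q5}.
No further refinement is possible. Final partition (4 blocks): {q0,q1} | {q2,q6} | {q3,q7} | {q4,q5}.
The equivalence class containing q1 is {q0,q1}, of size 2.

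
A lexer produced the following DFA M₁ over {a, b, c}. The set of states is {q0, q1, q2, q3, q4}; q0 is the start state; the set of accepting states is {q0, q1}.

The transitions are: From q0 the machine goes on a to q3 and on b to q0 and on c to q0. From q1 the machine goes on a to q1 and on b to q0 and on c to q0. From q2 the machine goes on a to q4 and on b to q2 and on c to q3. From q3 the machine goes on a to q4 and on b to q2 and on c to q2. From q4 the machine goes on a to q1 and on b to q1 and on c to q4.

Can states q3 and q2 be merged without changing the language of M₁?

P0 = {q0,q1} | {q2,q3,q4}.
On input a, block {q0,q1} splits into {q0} and {q1}.
On input a, block {q2,q3,q4} splits into {q2,q3} and {q4}.
Stable partition: {q0} | {q2,q3} | {q1} | {q4} — 4 equivalence classes.
q3 and q2 lie in the same block of the stable partition, so they are equivalent — no string distinguishes them.

Yes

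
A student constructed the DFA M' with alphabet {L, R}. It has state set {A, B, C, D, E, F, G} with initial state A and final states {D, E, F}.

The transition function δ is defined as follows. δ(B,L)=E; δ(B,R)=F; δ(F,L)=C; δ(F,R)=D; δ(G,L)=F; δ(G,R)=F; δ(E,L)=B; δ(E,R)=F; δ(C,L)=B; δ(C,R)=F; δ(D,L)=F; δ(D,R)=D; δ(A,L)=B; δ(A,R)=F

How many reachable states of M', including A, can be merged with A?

Reachable states from the start: {A,B,C,D,E,F}. Unreachable: {G} — drop them.
P0 = {D,E,F} | {A,B,C}.
Split {D,E,F} by δ(·,L) → {E,F} and {D}.
Split {E,F} by δ(·,R) → {E} and {F}.
On input L, block {A,B,C} splits into {A,C} and {B}.
The partition is now stable with 5 blocks: {E} | {A,C} | {D} | {F} | {B}.
The equivalence class containing A is {A,C}, of size 2.

2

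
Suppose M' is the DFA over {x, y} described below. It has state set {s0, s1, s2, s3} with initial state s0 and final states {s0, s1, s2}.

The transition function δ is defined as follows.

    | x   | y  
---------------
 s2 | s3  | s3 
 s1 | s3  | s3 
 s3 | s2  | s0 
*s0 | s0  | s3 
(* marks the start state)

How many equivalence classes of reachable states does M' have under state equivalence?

3

Reachable states from the start: {s0,s2,s3}. Unreachable: {s1} — drop them.
Start with accepting vs non-accepting: {s0,s2} | {s3}.
Refine {s0,s2} on symbol x: members go to different blocks, giving {s0} and {s2}.
Stable partition: {s0} | {s3} | {s2} — 3 equivalence classes.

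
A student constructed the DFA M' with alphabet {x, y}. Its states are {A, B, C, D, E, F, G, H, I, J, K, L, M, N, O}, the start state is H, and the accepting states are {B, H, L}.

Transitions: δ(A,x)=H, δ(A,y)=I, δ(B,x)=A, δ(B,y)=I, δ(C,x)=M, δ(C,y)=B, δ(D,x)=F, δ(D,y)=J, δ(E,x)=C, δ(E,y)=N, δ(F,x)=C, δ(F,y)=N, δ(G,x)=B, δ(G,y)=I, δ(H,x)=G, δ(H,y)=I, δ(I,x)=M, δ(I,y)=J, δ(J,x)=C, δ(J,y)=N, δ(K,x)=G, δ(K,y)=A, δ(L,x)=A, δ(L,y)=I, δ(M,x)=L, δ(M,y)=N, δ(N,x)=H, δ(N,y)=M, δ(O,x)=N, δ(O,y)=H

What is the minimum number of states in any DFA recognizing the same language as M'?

States {D,E,F,K,O} cannot be reached from the start state, so discard them.
Initial partition by acceptance: {B,H,L} | {A,C,G,I,J,M,N}.
On input x, block {A,C,G,I,J,M,N} splits into {A,G,M,N} and {C,I,J}.
On input y, block {A,G,M,N} splits into {A,G} and {M,N}.
Refine {C,I,J} on symbol x: members go to different blocks, giving {C,I} and {J}.
Split {C,I} by δ(·,y) → {C} and {I}.
The partition is now stable with 6 blocks: {B,H,L} | {A,G} | {C} | {M,N} | {J} | {I}.

6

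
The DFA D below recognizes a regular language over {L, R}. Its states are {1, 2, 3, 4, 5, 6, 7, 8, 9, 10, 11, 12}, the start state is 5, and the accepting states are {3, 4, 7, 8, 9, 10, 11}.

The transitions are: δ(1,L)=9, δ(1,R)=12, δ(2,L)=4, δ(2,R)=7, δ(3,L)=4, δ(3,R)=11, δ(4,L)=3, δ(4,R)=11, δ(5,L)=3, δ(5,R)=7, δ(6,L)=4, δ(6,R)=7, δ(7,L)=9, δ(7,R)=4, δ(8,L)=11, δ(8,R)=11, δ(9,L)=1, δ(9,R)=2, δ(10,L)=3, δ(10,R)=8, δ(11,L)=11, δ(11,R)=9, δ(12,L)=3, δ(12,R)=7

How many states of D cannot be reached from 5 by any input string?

3

BFS from 5 reaches {1, 2, 3, 4, 5, 7, 9, 11, 12}; the 3 state(s) 6, 8, 10 are never visited.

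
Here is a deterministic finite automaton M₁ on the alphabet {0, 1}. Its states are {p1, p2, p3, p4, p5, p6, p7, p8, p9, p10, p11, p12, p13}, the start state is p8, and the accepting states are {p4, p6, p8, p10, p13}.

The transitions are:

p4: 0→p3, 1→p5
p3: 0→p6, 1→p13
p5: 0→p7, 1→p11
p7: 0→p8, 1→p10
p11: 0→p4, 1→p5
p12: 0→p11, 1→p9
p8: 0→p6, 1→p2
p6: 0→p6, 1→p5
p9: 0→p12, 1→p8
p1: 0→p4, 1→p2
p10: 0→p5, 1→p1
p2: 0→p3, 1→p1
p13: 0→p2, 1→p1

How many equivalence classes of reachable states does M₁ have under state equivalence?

6

States {p9,p12} cannot be reached from the start state, so discard them.
Initial partition by acceptance: {p4,p6,p8,p10,p13} | {p1,p2,p3,p5,p7,p11}.
On input 0, block {p4,p6,p8,p10,p13} splits into {p4,p10,p13} and {p6,p8}.
On input 0, block {p1,p2,p3,p5,p7,p11} splits into {p1,p11} and {p2,p5} and {p3,p7}.
On input 0, block {p4,p10,p13} splits into {p10,p13} and {p4}.
No further refinement is possible. Final partition (6 blocks): {p10,p13} | {p1,p11} | {p6,p8} | {p2,p5} | {p3,p7} | {p4}.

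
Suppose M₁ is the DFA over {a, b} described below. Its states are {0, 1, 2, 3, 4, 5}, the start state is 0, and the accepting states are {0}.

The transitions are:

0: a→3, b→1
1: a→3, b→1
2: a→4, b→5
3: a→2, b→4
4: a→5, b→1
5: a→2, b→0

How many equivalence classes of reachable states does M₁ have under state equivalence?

6

All states are reachable from the start state.
Initial partition by acceptance: {0} | {1,2,3,4,5}.
On input b, block {1,2,3,4,5} splits into {1,2,3,4} and {5}.
Refine {1,2,3,4} on symbol a: members go to different blocks, giving {1,2,3} and {4}.
Refine {1,2,3} on symbol a: members go to different blocks, giving {1,3} and {2}.
Split {1,3} by δ(·,a) → {1} and {3}.
No further refinement is possible. Final partition (6 blocks): {0} | {1} | {5} | {4} | {2} | {3}.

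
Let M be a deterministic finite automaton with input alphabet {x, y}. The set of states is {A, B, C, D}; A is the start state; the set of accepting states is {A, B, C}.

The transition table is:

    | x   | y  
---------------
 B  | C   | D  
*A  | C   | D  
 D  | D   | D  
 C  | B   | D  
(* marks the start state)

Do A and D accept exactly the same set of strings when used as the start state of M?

No

Every state is reachable, so we keep all 4.
Initial partition by acceptance: {A,B,C} | {D}.
Stable partition: {A,B,C} | {D} — 2 equivalence classes.
A and D end up in different blocks, so they are distinguishable. For instance, the string 'ε' is accepted from only A.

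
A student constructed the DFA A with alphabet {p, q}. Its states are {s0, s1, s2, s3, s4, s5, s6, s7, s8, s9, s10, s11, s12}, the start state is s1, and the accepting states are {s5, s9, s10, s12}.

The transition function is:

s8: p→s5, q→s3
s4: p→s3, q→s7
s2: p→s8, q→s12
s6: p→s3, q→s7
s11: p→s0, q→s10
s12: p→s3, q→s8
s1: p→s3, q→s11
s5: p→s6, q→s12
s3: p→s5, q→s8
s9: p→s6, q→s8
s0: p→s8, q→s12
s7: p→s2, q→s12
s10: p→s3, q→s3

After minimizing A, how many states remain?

States {s4,s9} cannot be reached from the start state, so discard them.
P0 = {s5,s10,s12} | {s0,s1,s2,s3,s6,s7,s8,s11}.
On input q, block {s5,s10,s12} splits into {s10,s12} and {s5}.
Refine {s0,s1,s2,s3,s6,s7,s8,s11} on symbol p: members go to different blocks, giving {s0,s1,s2,s6,s7,s11} and {s3,s8}.
Split {s0,s1,s2,s6,s7,s11} by δ(·,p) → {s0,s1,s2,s6} and {s7,s11}.
On input q, block {s0,s1,s2,s6} splits into {s0,s2} and {s1,s6}.
Stable partition: {s10,s12} | {s0,s2} | {s5} | {s3,s8} | {s7,s11} | {s1,s6} — 6 equivalence classes.

6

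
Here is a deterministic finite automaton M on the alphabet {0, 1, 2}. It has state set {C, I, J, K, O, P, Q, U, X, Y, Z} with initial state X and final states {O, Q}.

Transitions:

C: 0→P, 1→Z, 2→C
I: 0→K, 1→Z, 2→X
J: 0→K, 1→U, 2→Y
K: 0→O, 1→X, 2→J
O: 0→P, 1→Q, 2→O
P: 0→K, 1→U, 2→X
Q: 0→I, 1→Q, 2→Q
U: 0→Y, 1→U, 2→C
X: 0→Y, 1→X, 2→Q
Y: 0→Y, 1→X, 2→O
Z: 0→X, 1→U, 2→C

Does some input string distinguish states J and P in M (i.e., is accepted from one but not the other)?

No

Every state is reachable, so we keep all 11.
Initial partition by acceptance: {O,Q} | {C,I,J,K,P,U,X,Y,Z}.
On input 0, block {C,I,J,K,P,U,X,Y,Z} splits into {C,I,J,P,U,X,Y,Z} and {K}.
On input 0, block {C,I,J,P,U,X,Y,Z} splits into {C,U,X,Y,Z} and {I,J,P}.
On input 0, block {C,U,X,Y,Z} splits into {U,X,Y,Z} and {C}.
On input 2, block {U,X,Y,Z} splits into {X,Y} and {U,Z}.
Stable partition: {O,Q} | {X,Y} | {K} | {I,J,P} | {C} | {U,Z} — 6 equivalence classes.
J and P lie in the same block of the stable partition, so they are equivalent — no string distinguishes them.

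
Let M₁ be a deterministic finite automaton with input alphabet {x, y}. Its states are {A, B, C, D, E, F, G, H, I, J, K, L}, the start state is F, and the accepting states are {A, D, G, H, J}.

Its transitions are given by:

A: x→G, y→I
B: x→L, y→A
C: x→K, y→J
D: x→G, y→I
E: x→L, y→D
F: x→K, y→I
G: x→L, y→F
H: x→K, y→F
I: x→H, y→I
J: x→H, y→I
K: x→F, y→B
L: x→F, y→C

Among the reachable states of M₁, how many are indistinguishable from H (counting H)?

First remove the unreachable states {D,E}; 10 states remain.
Initial partition by acceptance: {A,G,H,J} | {B,C,F,I,K,L}.
On input x, block {A,G,H,J} splits into {A,J} and {G,H}.
Split {B,C,F,I,K,L} by δ(·,x) → {B,C,F,K,L} and {I}.
Refine {B,C,F,K,L} on symbol y: members go to different blocks, giving {B,C} and {K,L} and {F}.
Stable partition: {A,J} | {B,C} | {G,H} | {I} | {K,L} | {F} — 6 equivalence classes.
The equivalence class containing H is {G,H}, of size 2.

2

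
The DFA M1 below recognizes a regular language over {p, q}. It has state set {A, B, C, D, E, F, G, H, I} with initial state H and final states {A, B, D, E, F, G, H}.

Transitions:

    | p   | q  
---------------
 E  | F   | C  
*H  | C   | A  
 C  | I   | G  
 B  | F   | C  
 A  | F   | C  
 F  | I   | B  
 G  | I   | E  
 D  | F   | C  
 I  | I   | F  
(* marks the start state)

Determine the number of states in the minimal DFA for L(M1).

Reachable states from the start: {A,B,C,E,F,G,H,I}. Unreachable: {D} — drop them.
P0 = {A,B,E,F,G,H} | {C,I}.
Refine {A,B,E,F,G,H} on symbol p: members go to different blocks, giving {A,B,E} and {F,G,H}.
Stable partition: {A,B,E} | {C,I} | {F,G,H} — 3 equivalence classes.

3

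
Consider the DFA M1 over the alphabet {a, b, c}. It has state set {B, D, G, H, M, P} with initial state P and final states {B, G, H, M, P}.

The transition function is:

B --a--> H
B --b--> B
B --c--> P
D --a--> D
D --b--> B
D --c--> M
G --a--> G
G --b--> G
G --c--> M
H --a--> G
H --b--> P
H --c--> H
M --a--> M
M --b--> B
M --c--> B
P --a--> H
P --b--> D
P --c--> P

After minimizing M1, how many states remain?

All states are reachable from the start state.
P0 = {B,G,H,M,P} | {D}.
Refine {B,G,H,M,P} on symbol b: members go to different blocks, giving {B,G,H,M} and {P}.
On input b, block {B,G,H,M} splits into {B,G,M} and {H}.
On input a, block {B,G,M} splits into {G,M} and {B}.
On input b, block {G,M} splits into {M} and {G}.
Stable partition: {M} | {D} | {P} | {H} | {B} | {G} — 6 equivalence classes.

6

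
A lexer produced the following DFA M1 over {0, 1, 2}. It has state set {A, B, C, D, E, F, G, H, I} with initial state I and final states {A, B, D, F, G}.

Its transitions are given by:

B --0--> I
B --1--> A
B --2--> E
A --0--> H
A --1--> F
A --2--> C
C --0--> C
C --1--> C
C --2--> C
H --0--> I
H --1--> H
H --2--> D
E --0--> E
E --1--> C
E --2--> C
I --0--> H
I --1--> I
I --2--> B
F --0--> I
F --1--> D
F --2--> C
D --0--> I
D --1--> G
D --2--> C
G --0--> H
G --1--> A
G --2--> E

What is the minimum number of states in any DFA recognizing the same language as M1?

All states are reachable from the start state.
P0 = {A,B,D,F,G} | {C,E,H,I}.
Refine {C,E,H,I} on symbol 2: members go to different blocks, giving {C,E} and {H,I}.
The partition is now stable with 3 blocks: {A,B,D,F,G} | {C,E} | {H,I}.

3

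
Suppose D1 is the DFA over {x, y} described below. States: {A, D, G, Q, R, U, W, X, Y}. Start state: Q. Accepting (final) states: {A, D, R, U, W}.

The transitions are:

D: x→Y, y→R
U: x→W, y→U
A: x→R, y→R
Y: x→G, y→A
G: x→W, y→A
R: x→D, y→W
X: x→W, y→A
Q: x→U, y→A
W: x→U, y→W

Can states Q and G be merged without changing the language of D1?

States {X} cannot be reached from the start state, so discard them.
P0 = {A,D,R,U,W} | {G,Q,Y}.
On input x, block {A,D,R,U,W} splits into {A,R,U,W} and {D}.
On input x, block {A,R,U,W} splits into {A,U,W} and {R}.
Split {A,U,W} by δ(·,x) → {U,W} and {A}.
On input x, block {G,Q,Y} splits into {G,Q} and {Y}.
The partition is now stable with 6 blocks: {U,W} | {G,Q} | {D} | {R} | {A} | {Y}.
Q and G lie in the same block of the stable partition, so they are equivalent — no string distinguishes them.

Yes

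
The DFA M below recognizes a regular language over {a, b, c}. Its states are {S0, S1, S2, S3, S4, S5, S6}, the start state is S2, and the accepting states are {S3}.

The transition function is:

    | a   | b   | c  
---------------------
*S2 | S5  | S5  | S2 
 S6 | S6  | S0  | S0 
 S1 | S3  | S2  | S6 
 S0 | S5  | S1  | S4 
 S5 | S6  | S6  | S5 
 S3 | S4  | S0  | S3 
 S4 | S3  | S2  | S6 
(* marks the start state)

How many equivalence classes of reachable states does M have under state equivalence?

6

P0 = {S3} | {S0,S1,S2,S4,S5,S6}.
Refine {S0,S1,S2,S4,S5,S6} on symbol a: members go to different blocks, giving {S0,S2,S5,S6} and {S1,S4}.
Refine {S0,S2,S5,S6} on symbol b: members go to different blocks, giving {S2,S5,S6} and {S0}.
Refine {S2,S5,S6} on symbol b: members go to different blocks, giving {S2,S5} and {S6}.
Split {S2,S5} by δ(·,a) → {S2} and {S5}.
No further refinement is possible. Final partition (6 blocks): {S3} | {S2} | {S1,S4} | {S0} | {S6} | {S5}.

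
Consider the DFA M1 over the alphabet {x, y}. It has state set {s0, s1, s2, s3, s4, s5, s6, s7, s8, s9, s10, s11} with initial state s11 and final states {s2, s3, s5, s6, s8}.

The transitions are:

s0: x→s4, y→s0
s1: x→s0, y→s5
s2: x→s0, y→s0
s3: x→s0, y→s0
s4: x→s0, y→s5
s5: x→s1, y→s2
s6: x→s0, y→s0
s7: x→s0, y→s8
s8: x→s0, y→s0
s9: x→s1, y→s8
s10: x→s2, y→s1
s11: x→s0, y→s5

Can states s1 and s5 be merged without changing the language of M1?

No

States {s3,s6,s7,s8,s9,s10} cannot be reached from the start state, so discard them.
Initial partition by acceptance: {s2,s5} | {s0,s1,s4,s11}.
Split {s2,s5} by δ(·,y) → {s2} and {s5}.
Refine {s0,s1,s4,s11} on symbol y: members go to different blocks, giving {s1,s4,s11} and {s0}.
The partition is now stable with 4 blocks: {s2} | {s1,s4,s11} | {s5} | {s0}.
s1 and s5 end up in different blocks, so they are distinguishable. For instance, the string 'ε' is accepted from only s5.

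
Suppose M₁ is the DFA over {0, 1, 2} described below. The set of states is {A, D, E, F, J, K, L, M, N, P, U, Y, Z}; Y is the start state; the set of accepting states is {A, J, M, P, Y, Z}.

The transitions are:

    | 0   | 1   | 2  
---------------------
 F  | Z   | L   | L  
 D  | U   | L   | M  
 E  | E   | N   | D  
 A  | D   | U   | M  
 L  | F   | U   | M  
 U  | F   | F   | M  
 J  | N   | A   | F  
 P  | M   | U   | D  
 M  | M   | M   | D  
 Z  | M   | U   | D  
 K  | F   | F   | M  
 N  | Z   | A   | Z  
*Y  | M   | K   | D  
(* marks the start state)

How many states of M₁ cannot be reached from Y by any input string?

5

Starting at Y and following transitions, the reachable set is {D, F, K, L, M, U, Y, Z}. That leaves A, E, J, N, P unreachable — 5 in total.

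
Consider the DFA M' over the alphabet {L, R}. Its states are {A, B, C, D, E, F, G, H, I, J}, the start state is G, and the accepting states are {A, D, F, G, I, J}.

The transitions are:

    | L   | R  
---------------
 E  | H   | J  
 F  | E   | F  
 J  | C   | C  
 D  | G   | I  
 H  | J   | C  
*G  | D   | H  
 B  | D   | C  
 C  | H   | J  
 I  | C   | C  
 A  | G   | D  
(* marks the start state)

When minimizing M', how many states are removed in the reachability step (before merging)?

Starting at G and following transitions, the reachable set is {C, D, G, H, I, J}. That leaves A, B, E, F unreachable — 4 in total.

4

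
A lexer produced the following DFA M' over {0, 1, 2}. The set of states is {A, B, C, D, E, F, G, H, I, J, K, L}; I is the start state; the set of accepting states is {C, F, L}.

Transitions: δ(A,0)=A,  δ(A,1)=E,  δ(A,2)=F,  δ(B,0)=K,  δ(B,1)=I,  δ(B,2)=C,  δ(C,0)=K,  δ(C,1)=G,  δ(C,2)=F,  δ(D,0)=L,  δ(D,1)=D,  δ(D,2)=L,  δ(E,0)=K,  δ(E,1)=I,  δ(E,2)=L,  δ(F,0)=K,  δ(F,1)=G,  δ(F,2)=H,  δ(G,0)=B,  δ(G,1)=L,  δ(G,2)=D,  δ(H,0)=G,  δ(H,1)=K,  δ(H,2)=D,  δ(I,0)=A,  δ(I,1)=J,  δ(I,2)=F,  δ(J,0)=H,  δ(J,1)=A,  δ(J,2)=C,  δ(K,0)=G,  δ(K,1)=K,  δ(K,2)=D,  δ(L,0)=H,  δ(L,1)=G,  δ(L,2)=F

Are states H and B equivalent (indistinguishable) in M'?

No

Start with accepting vs non-accepting: {C,F,L} | {A,B,D,E,G,H,I,J,K}.
On input 2, block {C,F,L} splits into {C,L} and {F}.
Refine {A,B,D,E,G,H,I,J,K} on symbol 0: members go to different blocks, giving {A,B,E,G,H,I,J,K} and {D}.
On input 1, block {A,B,E,G,H,I,J,K} splits into {A,B,E,H,I,J,K} and {G}.
Split {A,B,E,H,I,J,K} by δ(·,0) → {A,B,E,I,J} and {H,K}.
On input 0, block {A,B,E,I,J} splits into {B,E,J} and {A,I}.
The partition is now stable with 7 blocks: {C,L} | {B,E,J} | {F} | {D} | {G} | {H,K} | {A,I}.
H and B end up in different blocks, so they are distinguishable. For instance, the string '2' is accepted from only B.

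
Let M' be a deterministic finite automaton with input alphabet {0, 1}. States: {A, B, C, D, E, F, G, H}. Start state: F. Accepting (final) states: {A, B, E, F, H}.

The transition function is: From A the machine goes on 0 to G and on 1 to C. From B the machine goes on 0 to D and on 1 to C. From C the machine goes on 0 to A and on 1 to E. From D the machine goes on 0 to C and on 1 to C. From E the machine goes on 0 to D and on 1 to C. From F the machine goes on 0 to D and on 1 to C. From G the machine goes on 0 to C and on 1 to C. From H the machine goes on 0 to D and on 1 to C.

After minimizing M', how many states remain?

First remove the unreachable states {B,H}; 6 states remain.
Initial partition by acceptance: {A,E,F} | {C,D,G}.
On input 0, block {C,D,G} splits into {D,G} and {C}.
The partition is now stable with 3 blocks: {A,E,F} | {D,G} | {C}.

3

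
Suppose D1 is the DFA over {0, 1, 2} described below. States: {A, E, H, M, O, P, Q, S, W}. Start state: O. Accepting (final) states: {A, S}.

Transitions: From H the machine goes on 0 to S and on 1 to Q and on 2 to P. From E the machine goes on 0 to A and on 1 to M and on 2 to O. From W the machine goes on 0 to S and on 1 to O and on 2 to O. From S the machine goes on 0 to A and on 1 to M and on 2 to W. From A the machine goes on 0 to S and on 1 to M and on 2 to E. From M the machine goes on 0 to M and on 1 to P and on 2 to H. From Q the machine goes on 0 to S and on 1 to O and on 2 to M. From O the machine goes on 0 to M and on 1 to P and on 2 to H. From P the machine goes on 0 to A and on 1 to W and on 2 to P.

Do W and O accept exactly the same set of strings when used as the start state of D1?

No

All states are reachable from the start state.
Start with accepting vs non-accepting: {A,S} | {E,H,M,O,P,Q,W}.
Refine {E,H,M,O,P,Q,W} on symbol 0: members go to different blocks, giving {E,H,P,Q,W} and {M,O}.
Refine {E,H,P,Q,W} on symbol 1: members go to different blocks, giving {E,Q,W} and {H,P}.
No further refinement is possible. Final partition (4 blocks): {A,S} | {E,Q,W} | {M,O} | {H,P}.
W and O end up in different blocks, so they are distinguishable. For instance, the string '0' is accepted from only W.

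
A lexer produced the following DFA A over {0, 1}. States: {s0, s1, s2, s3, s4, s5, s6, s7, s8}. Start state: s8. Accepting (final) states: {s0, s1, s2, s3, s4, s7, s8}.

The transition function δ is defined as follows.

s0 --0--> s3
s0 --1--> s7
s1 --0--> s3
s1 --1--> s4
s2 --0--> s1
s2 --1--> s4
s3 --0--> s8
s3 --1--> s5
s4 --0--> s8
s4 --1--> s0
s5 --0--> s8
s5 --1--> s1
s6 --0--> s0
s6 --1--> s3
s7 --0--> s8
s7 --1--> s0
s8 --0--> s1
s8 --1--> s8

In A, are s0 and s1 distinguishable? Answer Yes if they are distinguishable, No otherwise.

Reachable states from the start: {s0,s1,s3,s4,s5,s7,s8}. Unreachable: {s2,s6} — drop them.
Start with accepting vs non-accepting: {s0,s1,s3,s4,s7,s8} | {s5}.
Split {s0,s1,s3,s4,s7,s8} by δ(·,1) → {s0,s1,s4,s7,s8} and {s3}.
On input 0, block {s0,s1,s4,s7,s8} splits into {s4,s7,s8} and {s0,s1}.
Refine {s4,s7,s8} on symbol 0: members go to different blocks, giving {s4,s7} and {s8}.
No further refinement is possible. Final partition (5 blocks): {s4,s7} | {s5} | {s3} | {s0,s1} | {s8}.
s0 and s1 lie in the same block of the stable partition, so they are equivalent — no string distinguishes them.

No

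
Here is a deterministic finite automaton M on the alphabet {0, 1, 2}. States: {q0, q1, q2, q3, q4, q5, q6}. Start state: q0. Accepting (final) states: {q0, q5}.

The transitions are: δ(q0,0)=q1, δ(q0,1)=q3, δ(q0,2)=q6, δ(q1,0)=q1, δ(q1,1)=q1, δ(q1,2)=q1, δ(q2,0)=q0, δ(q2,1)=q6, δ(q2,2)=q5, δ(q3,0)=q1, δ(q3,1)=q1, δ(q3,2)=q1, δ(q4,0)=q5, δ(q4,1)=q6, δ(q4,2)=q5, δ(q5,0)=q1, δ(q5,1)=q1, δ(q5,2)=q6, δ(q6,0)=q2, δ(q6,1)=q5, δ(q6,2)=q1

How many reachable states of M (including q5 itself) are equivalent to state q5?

2

First remove the unreachable states {q4}; 6 states remain.
Initial partition by acceptance: {q0,q5} | {q1,q2,q3,q6}.
Split {q1,q2,q3,q6} by δ(·,0) → {q1,q3,q6} and {q2}.
Split {q1,q3,q6} by δ(·,0) → {q1,q3} and {q6}.
No further refinement is possible. Final partition (4 blocks): {q0,q5} | {q1,q3} | {q2} | {q6}.
The equivalence class containing q5 is {q0,q5}, of size 2.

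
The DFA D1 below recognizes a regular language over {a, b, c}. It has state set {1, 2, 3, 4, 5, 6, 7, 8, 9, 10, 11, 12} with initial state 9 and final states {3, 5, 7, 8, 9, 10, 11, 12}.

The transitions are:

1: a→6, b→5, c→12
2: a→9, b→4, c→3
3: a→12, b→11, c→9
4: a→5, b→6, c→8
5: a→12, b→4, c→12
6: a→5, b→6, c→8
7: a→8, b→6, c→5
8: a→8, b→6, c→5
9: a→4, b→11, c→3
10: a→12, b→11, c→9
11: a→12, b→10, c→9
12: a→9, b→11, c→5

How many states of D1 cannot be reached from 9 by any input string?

Starting at 9 and following transitions, the reachable set is {3, 4, 5, 6, 8, 9, 10, 11, 12}. That leaves 1, 2, 7 unreachable — 3 in total.

3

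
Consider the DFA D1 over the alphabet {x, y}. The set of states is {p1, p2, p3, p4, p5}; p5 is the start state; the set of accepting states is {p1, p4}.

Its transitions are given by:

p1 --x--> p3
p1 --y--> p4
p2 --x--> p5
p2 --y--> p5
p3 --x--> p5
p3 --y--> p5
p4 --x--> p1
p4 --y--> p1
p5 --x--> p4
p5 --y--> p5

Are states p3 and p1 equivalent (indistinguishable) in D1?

No

States {p2} cannot be reached from the start state, so discard them.
Start with accepting vs non-accepting: {p1,p4} | {p3,p5}.
On input x, block {p1,p4} splits into {p1} and {p4}.
On input x, block {p3,p5} splits into {p3} and {p5}.
The partition is now stable with 4 blocks: {p1} | {p3} | {p4} | {p5}.
p3 and p1 end up in different blocks, so they are distinguishable. For instance, the string 'ε' is accepted from only p1.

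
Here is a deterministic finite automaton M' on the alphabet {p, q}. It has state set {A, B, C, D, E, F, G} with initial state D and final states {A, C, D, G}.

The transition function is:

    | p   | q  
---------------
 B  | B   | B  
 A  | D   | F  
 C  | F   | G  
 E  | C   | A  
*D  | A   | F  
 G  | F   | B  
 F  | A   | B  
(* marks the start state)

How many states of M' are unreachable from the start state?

3

No path from D leads to C, E, G; the other 4 states are all reachable.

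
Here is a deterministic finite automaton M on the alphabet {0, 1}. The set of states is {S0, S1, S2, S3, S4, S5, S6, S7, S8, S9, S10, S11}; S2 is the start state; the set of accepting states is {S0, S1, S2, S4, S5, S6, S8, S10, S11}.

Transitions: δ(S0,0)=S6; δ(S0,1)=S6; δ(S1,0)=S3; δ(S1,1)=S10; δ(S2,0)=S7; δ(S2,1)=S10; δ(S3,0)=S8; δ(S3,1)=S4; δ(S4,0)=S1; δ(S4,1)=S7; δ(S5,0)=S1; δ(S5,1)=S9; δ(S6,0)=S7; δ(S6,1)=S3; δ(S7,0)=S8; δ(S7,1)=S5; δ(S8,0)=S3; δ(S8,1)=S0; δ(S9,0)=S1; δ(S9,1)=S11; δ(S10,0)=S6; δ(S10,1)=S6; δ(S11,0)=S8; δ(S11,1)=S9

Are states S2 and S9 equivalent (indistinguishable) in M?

Initial partition by acceptance: {S0,S1,S2,S4,S5,S6,S8,S10,S11} | {S3,S7,S9}.
Split {S0,S1,S2,S4,S5,S6,S8,S10,S11} by δ(·,0) → {S0,S4,S5,S10,S11} and {S1,S2,S6,S8}.
Refine {S0,S4,S5,S10,S11} on symbol 1: members go to different blocks, giving {S4,S5,S11} and {S0,S10}.
Refine {S1,S2,S6,S8} on symbol 1: members go to different blocks, giving {S1,S2,S8} and {S6}.
Stable partition: {S4,S5,S11} | {S3,S7,S9} | {S1,S2,S8} | {S0,S10} | {S6} — 5 equivalence classes.
S2 and S9 end up in different blocks, so they are distinguishable. For instance, the string 'ε' is accepted from only S2.

No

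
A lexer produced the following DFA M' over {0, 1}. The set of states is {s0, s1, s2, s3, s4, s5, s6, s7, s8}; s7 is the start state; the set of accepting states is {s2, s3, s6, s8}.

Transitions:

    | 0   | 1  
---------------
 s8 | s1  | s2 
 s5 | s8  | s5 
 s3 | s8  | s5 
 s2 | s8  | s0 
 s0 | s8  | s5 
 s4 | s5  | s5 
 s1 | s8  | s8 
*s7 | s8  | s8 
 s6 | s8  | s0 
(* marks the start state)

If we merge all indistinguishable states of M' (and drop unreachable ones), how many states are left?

4

States {s3,s4,s6} cannot be reached from the start state, so discard them.
Start with accepting vs non-accepting: {s2,s8} | {s0,s1,s5,s7}.
Refine {s2,s8} on symbol 0: members go to different blocks, giving {s2} and {s8}.
Refine {s0,s1,s5,s7} on symbol 1: members go to different blocks, giving {s0,s5} and {s1,s7}.
The partition is now stable with 4 blocks: {s2} | {s0,s5} | {s8} | {s1,s7}.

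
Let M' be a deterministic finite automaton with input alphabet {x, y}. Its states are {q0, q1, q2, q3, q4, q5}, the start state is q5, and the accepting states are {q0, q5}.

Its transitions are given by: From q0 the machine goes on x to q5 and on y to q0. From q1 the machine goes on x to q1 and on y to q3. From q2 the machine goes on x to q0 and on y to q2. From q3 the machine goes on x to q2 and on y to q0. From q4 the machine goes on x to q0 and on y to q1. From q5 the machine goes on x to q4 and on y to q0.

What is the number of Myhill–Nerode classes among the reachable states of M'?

6

Start with accepting vs non-accepting: {q0,q5} | {q1,q2,q3,q4}.
Split {q0,q5} by δ(·,x) → {q0} and {q5}.
Split {q1,q2,q3,q4} by δ(·,x) → {q1,q3} and {q2,q4}.
Refine {q1,q3} on symbol x: members go to different blocks, giving {q1} and {q3}.
Split {q2,q4} by δ(·,y) → {q2} and {q4}.
Stable partition: {q0} | {q1} | {q5} | {q2} | {q3} | {q4} — 6 equivalence classes.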